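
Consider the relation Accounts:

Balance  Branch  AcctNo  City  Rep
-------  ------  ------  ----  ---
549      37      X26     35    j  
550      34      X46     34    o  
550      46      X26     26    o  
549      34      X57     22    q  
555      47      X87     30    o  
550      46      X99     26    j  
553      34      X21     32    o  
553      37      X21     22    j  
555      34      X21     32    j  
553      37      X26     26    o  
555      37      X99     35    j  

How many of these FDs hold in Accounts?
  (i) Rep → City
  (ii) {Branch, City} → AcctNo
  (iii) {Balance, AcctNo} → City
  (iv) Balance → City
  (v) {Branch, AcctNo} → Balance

(i) Rep → City: Rep=j: 5 rows → City takes values {35, 26, 22, 32} — violation; Rep=o: 5 rows → City takes values {34, 26, 30, 32} — violation — fails.
(ii) {Branch, City} → AcctNo: (Branch=37, City=35): 2 rows → AcctNo takes values {X26, X99} — violation; (Branch=46, City=26): 2 rows → AcctNo takes values {X26, X99} — violation — fails.
(iii) {Balance, AcctNo} → City: (Balance=553, AcctNo=X21): 2 rows → City takes values {32, 22} — violation — fails.
(iv) Balance → City: Balance=549: 2 rows → City takes values {35, 22} — violation; Balance=550: 3 rows → City takes values {34, 26} — violation; Balance=555: 3 rows → City takes values {30, 32, 35} — violation; Balance=553: 3 rows → City takes values {32, 22, 26} — violation — fails.
(v) {Branch, AcctNo} → Balance: (Branch=37, AcctNo=X26): 2 rows → Balance takes values {549, 553} — violation; (Branch=34, AcctNo=X21): 2 rows → Balance takes values {553, 555} — violation — fails.
None of the 5 dependencies hold.

0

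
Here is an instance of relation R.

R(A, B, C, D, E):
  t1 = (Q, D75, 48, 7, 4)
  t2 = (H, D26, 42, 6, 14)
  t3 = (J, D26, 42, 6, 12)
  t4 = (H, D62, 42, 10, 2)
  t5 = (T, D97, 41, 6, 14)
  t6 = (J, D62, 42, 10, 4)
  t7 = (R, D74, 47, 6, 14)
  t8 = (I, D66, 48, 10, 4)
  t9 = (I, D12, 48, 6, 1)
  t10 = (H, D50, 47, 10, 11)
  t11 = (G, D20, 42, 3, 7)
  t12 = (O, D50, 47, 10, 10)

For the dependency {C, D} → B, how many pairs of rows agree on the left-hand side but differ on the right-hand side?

0

(C=42, D=6): all 2 rows agree on B — 0 pairs.
(C=42, D=10): all 2 rows agree on B — 0 pairs.
(C=47, D=10): all 2 rows agree on B — 0 pairs.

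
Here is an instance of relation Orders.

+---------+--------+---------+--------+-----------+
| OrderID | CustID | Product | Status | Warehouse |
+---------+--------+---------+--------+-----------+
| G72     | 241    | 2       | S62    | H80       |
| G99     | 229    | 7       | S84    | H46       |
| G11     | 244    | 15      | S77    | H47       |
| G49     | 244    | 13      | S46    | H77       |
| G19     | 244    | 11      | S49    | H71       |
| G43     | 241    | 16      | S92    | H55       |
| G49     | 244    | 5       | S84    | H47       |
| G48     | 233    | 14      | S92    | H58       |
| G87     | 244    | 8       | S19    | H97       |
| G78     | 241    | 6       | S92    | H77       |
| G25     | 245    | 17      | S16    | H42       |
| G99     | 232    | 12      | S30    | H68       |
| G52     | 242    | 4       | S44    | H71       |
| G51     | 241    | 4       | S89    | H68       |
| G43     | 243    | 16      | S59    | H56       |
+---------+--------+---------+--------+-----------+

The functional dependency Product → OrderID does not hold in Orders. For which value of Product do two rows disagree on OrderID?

4

Product=2: 1 row → OrderID = G72 ✓
Product=7: 1 row → OrderID = G99 ✓
Product=15: 1 row → OrderID = G11 ✓
Product=13: 1 row → OrderID = G49 ✓
Product=11: 1 row → OrderID = G19 ✓
Product=16: 2 rows → OrderID = G43, G43 ✓
Product=5: 1 row → OrderID = G49 ✓
Product=14: 1 row → OrderID = G48 ✓
Product=8: 1 row → OrderID = G87 ✓
Product=6: 1 row → OrderID = G78 ✓
Product=17: 1 row → OrderID = G25 ✓
Product=12: 1 row → OrderID = G99 ✓
Product=4: 2 rows → OrderID takes values {G52, G51} — violation
The only Product value with inconsistent OrderID is Product=4.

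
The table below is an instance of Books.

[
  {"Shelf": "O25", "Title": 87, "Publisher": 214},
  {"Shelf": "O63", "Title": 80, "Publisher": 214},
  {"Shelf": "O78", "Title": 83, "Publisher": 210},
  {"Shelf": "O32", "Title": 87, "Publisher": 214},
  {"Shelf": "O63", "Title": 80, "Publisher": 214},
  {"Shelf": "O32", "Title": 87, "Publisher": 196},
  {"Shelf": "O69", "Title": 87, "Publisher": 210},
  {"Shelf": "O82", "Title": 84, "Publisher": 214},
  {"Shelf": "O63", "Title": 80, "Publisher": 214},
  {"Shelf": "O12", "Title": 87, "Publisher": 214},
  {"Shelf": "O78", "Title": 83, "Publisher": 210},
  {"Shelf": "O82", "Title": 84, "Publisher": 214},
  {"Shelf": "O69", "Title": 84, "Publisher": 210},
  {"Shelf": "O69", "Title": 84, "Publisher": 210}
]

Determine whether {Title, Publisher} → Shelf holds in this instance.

(Title=87, Publisher=214): 3 rows → Shelf takes values {O25, O32, O12} — violation
(Title=80, Publisher=214): 3 rows → Shelf = O63, O63, O63 ✓
(Title=83, Publisher=210): 2 rows → Shelf = O78, O78 ✓
(Title=87, Publisher=196): 1 row → Shelf = O32 ✓
(Title=87, Publisher=210): 1 row → Shelf = O69 ✓
(Title=84, Publisher=214): 2 rows → Shelf = O82, O82 ✓
(Title=84, Publisher=210): 2 rows → Shelf = O69, O69 ✓
Two rows agree on {Title, Publisher} but differ on Shelf, so {Title, Publisher} → Shelf does not hold.

No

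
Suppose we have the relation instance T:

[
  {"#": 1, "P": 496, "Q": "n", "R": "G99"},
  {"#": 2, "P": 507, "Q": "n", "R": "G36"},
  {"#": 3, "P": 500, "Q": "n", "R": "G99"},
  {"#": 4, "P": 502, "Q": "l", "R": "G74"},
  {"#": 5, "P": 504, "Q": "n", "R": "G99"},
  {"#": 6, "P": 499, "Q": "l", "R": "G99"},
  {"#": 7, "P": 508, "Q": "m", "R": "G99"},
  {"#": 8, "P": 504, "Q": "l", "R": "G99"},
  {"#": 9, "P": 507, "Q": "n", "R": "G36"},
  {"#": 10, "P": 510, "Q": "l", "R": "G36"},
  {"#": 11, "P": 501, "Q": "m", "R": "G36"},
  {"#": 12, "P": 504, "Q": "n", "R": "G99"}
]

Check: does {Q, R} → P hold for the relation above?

(Q=n, R=G99): rows 1, 3, 5, 12 → P takes values {496, 500, 504} — violation
(Q=n, R=G36): rows 2, 9 → P = 507, 507 ✓
(Q=l, R=G74): row 4 → P = 502 ✓
(Q=l, R=G99): rows 6, 8 → P takes values {499, 504} — violation
(Q=m, R=G99): row 7 → P = 508 ✓
(Q=l, R=G36): row 10 → P = 510 ✓
(Q=m, R=G36): row 11 → P = 501 ✓
Two rows agree on {Q, R} but differ on P, so {Q, R} → P does not hold.

No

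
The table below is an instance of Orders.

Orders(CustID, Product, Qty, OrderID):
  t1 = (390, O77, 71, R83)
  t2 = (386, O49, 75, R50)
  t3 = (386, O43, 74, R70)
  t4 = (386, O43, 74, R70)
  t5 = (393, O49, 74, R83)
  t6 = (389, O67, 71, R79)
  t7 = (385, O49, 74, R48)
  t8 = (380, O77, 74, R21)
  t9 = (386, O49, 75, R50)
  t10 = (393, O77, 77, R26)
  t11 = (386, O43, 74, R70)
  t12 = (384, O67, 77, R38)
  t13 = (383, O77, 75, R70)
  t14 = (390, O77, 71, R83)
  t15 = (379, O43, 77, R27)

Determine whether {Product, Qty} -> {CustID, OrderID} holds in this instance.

(Product=O77, Qty=71): rows 1, 14 → {CustID,OrderID} = (390, R83), (390, R83) ✓
(Product=O49, Qty=75): rows 2, 9 → {CustID,OrderID} = (386, R50), (386, R50) ✓
(Product=O43, Qty=74): rows 3, 4, 11 → {CustID,OrderID} = (386, R70), (386, R70), (386, R70) ✓
(Product=O49, Qty=74): rows 5, 7 → {CustID,OrderID} takes values {(393, R83), (385, R48)} — violation
(Product=O67, Qty=71): row 6 → {CustID,OrderID} = (389, R79) ✓
(Product=O77, Qty=74): row 8 → {CustID,OrderID} = (380, R21) ✓
(Product=O77, Qty=77): row 10 → {CustID,OrderID} = (393, R26) ✓
(Product=O67, Qty=77): row 12 → {CustID,OrderID} = (384, R38) ✓
(Product=O77, Qty=75): row 13 → {CustID,OrderID} = (383, R70) ✓
(Product=O43, Qty=77): row 15 → {CustID,OrderID} = (379, R27) ✓
Two rows agree on {Product, Qty} but differ on {CustID, OrderID}, so {Product, Qty} -> {CustID, OrderID} does not hold.

No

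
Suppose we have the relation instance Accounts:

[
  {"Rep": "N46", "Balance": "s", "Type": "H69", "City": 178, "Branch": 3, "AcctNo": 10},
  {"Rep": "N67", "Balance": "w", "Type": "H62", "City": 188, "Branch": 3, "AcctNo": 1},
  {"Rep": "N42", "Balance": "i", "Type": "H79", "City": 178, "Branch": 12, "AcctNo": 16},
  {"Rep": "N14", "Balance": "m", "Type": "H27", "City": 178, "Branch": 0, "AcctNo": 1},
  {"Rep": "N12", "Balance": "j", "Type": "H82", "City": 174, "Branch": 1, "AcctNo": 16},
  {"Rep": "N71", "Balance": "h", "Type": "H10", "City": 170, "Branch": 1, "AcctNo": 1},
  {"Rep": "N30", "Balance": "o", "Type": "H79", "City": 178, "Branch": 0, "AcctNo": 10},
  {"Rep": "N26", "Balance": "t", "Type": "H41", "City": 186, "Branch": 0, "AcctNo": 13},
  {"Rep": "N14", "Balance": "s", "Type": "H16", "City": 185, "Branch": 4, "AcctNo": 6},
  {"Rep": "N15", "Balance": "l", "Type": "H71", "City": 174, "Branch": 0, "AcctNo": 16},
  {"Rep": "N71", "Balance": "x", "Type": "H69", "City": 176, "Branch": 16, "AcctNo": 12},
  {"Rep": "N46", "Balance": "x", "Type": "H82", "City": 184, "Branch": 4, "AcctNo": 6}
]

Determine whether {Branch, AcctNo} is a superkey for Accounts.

Two distinct rows share (Branch=4, AcctNo=6), so {Branch, AcctNo} does not determine every attribute — not a superkey.

No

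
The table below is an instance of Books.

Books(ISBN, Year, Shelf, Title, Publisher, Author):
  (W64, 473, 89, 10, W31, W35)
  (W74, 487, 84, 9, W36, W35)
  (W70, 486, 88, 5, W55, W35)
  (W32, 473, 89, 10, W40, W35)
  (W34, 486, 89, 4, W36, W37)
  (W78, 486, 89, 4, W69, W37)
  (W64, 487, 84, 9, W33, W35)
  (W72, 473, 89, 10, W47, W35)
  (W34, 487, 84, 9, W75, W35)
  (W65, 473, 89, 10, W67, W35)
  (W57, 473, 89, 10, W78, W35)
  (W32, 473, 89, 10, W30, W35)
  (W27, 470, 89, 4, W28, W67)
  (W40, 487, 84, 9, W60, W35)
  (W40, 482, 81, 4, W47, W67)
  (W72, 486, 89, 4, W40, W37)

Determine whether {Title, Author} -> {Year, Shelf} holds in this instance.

No

(Title=10, Author=W35): 6 rows → {Year,Shelf} = (473, 89), (473, 89), (473, 89), (473, 89), (473, 89), (473, 89) ✓
(Title=9, Author=W35): 4 rows → {Year,Shelf} = (487, 84), (487, 84), (487, 84), (487, 84) ✓
(Title=5, Author=W35): 1 row → {Year,Shelf} = (486, 88) ✓
(Title=4, Author=W37): 3 rows → {Year,Shelf} = (486, 89), (486, 89), (486, 89) ✓
(Title=4, Author=W67): 2 rows → {Year,Shelf} takes values {(470, 89), (482, 81)} — violation
Two rows agree on {Title, Author} but differ on {Year, Shelf}, so {Title, Author} -> {Year, Shelf} does not hold.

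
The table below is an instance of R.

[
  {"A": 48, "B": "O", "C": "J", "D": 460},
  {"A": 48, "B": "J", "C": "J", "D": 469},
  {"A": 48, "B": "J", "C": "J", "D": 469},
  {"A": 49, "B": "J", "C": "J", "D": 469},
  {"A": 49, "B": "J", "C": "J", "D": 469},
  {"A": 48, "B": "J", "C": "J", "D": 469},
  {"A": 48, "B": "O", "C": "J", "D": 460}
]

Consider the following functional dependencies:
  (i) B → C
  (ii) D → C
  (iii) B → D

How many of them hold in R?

(i) B → C: every LHS value maps to a single RHS value — holds.
(ii) D → C: every LHS value maps to a single RHS value — holds.
(iii) B → D: every LHS value maps to a single RHS value — holds.
3 of the 3 dependencies hold.

3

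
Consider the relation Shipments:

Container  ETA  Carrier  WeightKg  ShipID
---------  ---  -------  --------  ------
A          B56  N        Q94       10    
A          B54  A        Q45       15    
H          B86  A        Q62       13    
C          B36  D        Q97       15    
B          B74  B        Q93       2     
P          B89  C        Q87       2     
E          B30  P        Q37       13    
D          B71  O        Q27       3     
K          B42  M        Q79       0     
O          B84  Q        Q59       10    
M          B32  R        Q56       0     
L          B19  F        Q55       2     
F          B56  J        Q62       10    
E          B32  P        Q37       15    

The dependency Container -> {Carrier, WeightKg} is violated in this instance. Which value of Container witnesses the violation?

Container=A: 2 rows → {Carrier,WeightKg} takes values {(N, Q94), (A, Q45)} — violation
Container=H: 1 row → {Carrier,WeightKg} = (A, Q62) ✓
Container=C: 1 row → {Carrier,WeightKg} = (D, Q97) ✓
Container=B: 1 row → {Carrier,WeightKg} = (B, Q93) ✓
Container=P: 1 row → {Carrier,WeightKg} = (C, Q87) ✓
Container=E: 2 rows → {Carrier,WeightKg} = (P, Q37), (P, Q37) ✓
Container=D: 1 row → {Carrier,WeightKg} = (O, Q27) ✓
Container=K: 1 row → {Carrier,WeightKg} = (M, Q79) ✓
Container=O: 1 row → {Carrier,WeightKg} = (Q, Q59) ✓
Container=M: 1 row → {Carrier,WeightKg} = (R, Q56) ✓
Container=L: 1 row → {Carrier,WeightKg} = (F, Q55) ✓
Container=F: 1 row → {Carrier,WeightKg} = (J, Q62) ✓
The only Container value with inconsistent RHS is Container=A.

A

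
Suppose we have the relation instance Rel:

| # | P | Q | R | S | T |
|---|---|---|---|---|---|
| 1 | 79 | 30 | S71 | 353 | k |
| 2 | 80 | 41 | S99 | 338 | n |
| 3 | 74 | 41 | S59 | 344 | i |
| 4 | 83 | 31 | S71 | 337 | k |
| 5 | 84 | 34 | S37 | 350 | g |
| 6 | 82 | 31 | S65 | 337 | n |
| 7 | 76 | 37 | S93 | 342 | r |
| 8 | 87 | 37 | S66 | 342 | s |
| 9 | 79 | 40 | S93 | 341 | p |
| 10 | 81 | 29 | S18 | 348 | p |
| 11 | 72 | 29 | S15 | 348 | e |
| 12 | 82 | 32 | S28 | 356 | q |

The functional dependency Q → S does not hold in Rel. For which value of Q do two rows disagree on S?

41

Q=30: row 1 → S = 353 ✓
Q=41: rows 2, 3 → S takes values {338, 344} — violation
Q=31: rows 4, 6 → S = 337, 337 ✓
Q=34: row 5 → S = 350 ✓
Q=37: rows 7, 8 → S = 342, 342 ✓
Q=40: row 9 → S = 341 ✓
Q=29: rows 10, 11 → S = 348, 348 ✓
Q=32: row 12 → S = 356 ✓
The only Q value with inconsistent S is Q=41.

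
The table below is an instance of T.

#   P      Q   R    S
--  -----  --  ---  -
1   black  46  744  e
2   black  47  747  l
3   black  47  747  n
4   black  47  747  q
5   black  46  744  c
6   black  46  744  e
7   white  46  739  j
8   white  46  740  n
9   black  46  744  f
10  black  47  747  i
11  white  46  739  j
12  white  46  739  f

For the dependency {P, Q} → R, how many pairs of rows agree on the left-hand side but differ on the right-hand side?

(P=black, Q=46): all 4 rows agree on R — 0 pairs.
(P=black, Q=47): all 4 rows agree on R — 0 pairs.
(P=white, Q=46): violating pairs (7,8), (8,11), (8,12) — 3 pairs.

3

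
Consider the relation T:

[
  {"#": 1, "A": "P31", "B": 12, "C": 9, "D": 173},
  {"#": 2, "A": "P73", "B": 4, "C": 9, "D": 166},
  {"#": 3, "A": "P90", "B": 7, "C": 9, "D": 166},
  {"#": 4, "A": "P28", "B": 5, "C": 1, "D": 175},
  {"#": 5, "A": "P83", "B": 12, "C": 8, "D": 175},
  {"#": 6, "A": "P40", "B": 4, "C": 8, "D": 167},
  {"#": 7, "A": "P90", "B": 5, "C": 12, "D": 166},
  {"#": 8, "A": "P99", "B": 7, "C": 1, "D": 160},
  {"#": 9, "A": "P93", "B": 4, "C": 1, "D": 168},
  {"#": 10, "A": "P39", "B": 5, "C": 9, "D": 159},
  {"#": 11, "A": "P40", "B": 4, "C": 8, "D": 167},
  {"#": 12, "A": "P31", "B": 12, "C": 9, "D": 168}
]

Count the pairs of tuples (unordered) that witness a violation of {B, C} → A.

(B=12, C=9): all 2 rows agree on A — 0 pairs.
(B=4, C=8): all 2 rows agree on A — 0 pairs.

0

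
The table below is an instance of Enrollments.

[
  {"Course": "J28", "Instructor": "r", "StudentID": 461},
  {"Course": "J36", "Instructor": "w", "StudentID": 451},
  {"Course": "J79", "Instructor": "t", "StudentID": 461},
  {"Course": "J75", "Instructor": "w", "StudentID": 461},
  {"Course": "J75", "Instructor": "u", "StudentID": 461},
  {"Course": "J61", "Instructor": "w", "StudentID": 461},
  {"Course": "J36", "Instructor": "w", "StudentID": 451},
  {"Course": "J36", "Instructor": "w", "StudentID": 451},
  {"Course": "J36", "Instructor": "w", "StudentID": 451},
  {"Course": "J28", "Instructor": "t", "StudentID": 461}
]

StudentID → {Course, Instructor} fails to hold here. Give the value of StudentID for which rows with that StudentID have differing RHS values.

StudentID=461: 6 rows → {Course,Instructor} takes values {(J28, r), (J79, t), (J75, w), (J75, u), (J61, w), (J28, t)} — violation
StudentID=451: 4 rows → {Course,Instructor} = (J36, w), (J36, w), (J36, w), (J36, w) ✓
The only StudentID value with inconsistent RHS is StudentID=461.

461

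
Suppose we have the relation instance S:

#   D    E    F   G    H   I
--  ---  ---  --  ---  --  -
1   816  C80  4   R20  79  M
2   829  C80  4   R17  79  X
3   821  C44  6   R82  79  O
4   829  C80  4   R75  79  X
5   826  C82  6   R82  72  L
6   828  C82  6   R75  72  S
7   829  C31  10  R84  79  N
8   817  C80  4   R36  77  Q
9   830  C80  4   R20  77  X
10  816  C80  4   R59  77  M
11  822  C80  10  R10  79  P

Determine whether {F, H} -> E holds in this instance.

No

(F=4, H=79): rows 1, 2, 4 → E = C80, C80, C80 ✓
(F=6, H=79): row 3 → E = C44 ✓
(F=6, H=72): rows 5, 6 → E = C82, C82 ✓
(F=10, H=79): rows 7, 11 → E takes values {C31, C80} — violation
(F=4, H=77): rows 8, 9, 10 → E = C80, C80, C80 ✓
Two rows agree on {F, H} but differ on E, so {F, H} -> E does not hold.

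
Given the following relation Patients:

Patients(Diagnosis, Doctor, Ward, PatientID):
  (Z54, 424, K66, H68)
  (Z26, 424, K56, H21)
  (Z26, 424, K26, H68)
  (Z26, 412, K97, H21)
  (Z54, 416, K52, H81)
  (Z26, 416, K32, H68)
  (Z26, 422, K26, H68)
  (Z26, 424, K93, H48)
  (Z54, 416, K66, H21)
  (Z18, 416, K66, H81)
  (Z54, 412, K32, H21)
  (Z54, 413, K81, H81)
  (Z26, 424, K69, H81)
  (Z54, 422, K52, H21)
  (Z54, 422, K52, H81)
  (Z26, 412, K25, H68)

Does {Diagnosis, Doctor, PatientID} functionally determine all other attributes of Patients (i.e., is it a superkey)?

All 16 rows have distinct {Diagnosis, Doctor, PatientID} values, so {Diagnosis, Doctor, PatientID} → (all attributes) holds and {Diagnosis, Doctor, PatientID} is a superkey.

Yes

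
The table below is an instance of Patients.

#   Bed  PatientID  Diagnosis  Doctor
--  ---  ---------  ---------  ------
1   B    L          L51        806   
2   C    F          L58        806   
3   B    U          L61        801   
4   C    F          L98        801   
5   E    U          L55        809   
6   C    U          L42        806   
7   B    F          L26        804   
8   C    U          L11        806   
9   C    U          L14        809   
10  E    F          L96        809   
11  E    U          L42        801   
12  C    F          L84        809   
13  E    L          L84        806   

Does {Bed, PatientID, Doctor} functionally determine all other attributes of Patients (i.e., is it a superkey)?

No

Rows 6 and 8 have the same {Bed, PatientID, Doctor} value (Bed=C, PatientID=U, Doctor=806) but are distinct tuples, so {Bed, PatientID, Doctor} does not determine every attribute — not a superkey.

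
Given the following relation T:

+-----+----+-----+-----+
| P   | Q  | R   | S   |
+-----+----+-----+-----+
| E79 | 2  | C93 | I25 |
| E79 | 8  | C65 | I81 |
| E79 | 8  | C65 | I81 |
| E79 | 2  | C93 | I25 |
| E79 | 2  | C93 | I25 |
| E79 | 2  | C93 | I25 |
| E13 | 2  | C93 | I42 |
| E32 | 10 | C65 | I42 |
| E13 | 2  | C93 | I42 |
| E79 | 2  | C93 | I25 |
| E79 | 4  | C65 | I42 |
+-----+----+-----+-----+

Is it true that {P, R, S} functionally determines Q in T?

(P=E79, R=C93, S=I25): 5 rows → Q = 2, 2, 2, 2, 2 ✓
(P=E79, R=C65, S=I81): 2 rows → Q = 8, 8 ✓
(P=E13, R=C93, S=I42): 2 rows → Q = 2, 2 ✓
(P=E32, R=C65, S=I42): 1 row → Q = 10 ✓
(P=E79, R=C65, S=I42): 1 row → Q = 4 ✓
Every {P, R, S} value is associated with a single Q value, so {P, R, S} → Q holds.

Yes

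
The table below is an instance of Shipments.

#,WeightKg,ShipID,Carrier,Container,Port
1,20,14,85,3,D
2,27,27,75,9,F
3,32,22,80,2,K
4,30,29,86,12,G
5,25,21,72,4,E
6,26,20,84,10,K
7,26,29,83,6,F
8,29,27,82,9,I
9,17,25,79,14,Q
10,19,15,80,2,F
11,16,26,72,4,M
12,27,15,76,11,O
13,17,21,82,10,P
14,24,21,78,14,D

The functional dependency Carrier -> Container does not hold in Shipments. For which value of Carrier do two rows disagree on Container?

82

Carrier=85: row 1 → Container = 3 ✓
Carrier=75: row 2 → Container = 9 ✓
Carrier=80: rows 3, 10 → Container = 2, 2 ✓
Carrier=86: row 4 → Container = 12 ✓
Carrier=72: rows 5, 11 → Container = 4, 4 ✓
Carrier=84: row 6 → Container = 10 ✓
Carrier=83: row 7 → Container = 6 ✓
Carrier=82: rows 8, 13 → Container takes values {9, 10} — violation
Carrier=79: row 9 → Container = 14 ✓
Carrier=76: row 12 → Container = 11 ✓
Carrier=78: row 14 → Container = 14 ✓
The only Carrier value with inconsistent Container is Carrier=82.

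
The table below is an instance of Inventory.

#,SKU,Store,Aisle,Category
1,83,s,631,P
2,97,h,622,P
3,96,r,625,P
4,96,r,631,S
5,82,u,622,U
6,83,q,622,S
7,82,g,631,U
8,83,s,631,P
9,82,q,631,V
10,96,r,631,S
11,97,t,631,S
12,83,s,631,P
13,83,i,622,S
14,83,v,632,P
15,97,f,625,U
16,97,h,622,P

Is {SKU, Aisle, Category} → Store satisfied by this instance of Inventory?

No

(SKU=83, Aisle=631, Category=P): rows 1, 8, 12 → Store = s, s, s ✓
(SKU=97, Aisle=622, Category=P): rows 2, 16 → Store = h, h ✓
(SKU=96, Aisle=625, Category=P): row 3 → Store = r ✓
(SKU=96, Aisle=631, Category=S): rows 4, 10 → Store = r, r ✓
(SKU=82, Aisle=622, Category=U): row 5 → Store = u ✓
(SKU=83, Aisle=622, Category=S): rows 6, 13 → Store takes values {q, i} — violation
(SKU=82, Aisle=631, Category=U): row 7 → Store = g ✓
(SKU=82, Aisle=631, Category=V): row 9 → Store = q ✓
(SKU=97, Aisle=631, Category=S): row 11 → Store = t ✓
(SKU=83, Aisle=632, Category=P): row 14 → Store = v ✓
(SKU=97, Aisle=625, Category=U): row 15 → Store = f ✓
Two rows agree on {SKU, Aisle, Category} but differ on Store, so {SKU, Aisle, Category} → Store does not hold.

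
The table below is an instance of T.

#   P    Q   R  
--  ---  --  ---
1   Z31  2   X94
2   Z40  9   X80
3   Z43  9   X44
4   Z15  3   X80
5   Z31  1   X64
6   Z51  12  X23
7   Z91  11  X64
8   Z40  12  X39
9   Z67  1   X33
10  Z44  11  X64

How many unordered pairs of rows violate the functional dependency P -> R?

P=Z31: violating pairs (1,5) — 1 pair.
P=Z40: violating pairs (2,8) — 1 pair.

2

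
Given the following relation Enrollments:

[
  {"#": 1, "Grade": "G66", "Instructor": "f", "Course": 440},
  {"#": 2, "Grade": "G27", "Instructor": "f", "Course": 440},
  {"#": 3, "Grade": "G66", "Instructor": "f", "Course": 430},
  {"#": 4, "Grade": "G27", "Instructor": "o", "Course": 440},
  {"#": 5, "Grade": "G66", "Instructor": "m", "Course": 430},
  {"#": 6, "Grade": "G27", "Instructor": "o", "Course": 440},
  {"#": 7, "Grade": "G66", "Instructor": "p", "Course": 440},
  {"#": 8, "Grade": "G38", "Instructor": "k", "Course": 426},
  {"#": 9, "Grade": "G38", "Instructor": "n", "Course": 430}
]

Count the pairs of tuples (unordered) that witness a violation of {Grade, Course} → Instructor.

4

(Grade=G66, Course=440): violating pairs (1,7) — 1 pair.
(Grade=G27, Course=440): violating pairs (2,4), (2,6) — 2 pairs.
(Grade=G66, Course=430): violating pairs (3,5) — 1 pair.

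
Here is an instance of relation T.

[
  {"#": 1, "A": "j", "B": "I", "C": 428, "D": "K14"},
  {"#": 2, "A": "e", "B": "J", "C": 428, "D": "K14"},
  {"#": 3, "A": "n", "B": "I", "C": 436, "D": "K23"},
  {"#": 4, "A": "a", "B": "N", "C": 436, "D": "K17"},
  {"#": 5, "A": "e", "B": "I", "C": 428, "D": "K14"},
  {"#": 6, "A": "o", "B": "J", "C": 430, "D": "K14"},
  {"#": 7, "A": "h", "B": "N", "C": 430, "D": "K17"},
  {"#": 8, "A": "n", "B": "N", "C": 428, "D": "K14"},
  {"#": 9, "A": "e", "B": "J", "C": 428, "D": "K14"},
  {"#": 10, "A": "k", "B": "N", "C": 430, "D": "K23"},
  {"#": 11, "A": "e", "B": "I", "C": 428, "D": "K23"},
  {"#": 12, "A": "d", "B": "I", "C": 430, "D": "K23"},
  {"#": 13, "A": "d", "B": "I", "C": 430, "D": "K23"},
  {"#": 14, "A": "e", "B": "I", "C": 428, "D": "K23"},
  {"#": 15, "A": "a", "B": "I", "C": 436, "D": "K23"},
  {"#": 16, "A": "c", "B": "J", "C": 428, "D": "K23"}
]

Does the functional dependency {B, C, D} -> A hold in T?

(B=I, C=428, D=K14): rows 1, 5 → A takes values {j, e} — violation
(B=J, C=428, D=K14): rows 2, 9 → A = e, e ✓
(B=I, C=436, D=K23): rows 3, 15 → A takes values {n, a} — violation
(B=N, C=436, D=K17): row 4 → A = a ✓
(B=J, C=430, D=K14): row 6 → A = o ✓
(B=N, C=430, D=K17): row 7 → A = h ✓
(B=N, C=428, D=K14): row 8 → A = n ✓
(B=N, C=430, D=K23): row 10 → A = k ✓
(B=I, C=428, D=K23): rows 11, 14 → A = e, e ✓
(B=I, C=430, D=K23): rows 12, 13 → A = d, d ✓
(B=J, C=428, D=K23): row 16 → A = c ✓
Two rows agree on {B, C, D} but differ on A, so {B, C, D} -> A does not hold.

No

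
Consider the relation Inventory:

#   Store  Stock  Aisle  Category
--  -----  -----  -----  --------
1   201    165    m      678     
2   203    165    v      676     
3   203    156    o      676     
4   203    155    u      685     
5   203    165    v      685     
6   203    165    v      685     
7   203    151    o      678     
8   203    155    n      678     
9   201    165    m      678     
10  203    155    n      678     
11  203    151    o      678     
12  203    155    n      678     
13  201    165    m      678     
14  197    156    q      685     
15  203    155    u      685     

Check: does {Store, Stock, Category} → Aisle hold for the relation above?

Yes

(Store=201, Stock=165, Category=678): rows 1, 9, 13 → Aisle = m, m, m ✓
(Store=203, Stock=165, Category=676): row 2 → Aisle = v ✓
(Store=203, Stock=156, Category=676): row 3 → Aisle = o ✓
(Store=203, Stock=155, Category=685): rows 4, 15 → Aisle = u, u ✓
(Store=203, Stock=165, Category=685): rows 5, 6 → Aisle = v, v ✓
(Store=203, Stock=151, Category=678): rows 7, 11 → Aisle = o, o ✓
(Store=203, Stock=155, Category=678): rows 8, 10, 12 → Aisle = n, n, n ✓
(Store=197, Stock=156, Category=685): row 14 → Aisle = q ✓
Every {Store, Stock, Category} value is associated with a single Aisle value, so {Store, Stock, Category} → Aisle holds.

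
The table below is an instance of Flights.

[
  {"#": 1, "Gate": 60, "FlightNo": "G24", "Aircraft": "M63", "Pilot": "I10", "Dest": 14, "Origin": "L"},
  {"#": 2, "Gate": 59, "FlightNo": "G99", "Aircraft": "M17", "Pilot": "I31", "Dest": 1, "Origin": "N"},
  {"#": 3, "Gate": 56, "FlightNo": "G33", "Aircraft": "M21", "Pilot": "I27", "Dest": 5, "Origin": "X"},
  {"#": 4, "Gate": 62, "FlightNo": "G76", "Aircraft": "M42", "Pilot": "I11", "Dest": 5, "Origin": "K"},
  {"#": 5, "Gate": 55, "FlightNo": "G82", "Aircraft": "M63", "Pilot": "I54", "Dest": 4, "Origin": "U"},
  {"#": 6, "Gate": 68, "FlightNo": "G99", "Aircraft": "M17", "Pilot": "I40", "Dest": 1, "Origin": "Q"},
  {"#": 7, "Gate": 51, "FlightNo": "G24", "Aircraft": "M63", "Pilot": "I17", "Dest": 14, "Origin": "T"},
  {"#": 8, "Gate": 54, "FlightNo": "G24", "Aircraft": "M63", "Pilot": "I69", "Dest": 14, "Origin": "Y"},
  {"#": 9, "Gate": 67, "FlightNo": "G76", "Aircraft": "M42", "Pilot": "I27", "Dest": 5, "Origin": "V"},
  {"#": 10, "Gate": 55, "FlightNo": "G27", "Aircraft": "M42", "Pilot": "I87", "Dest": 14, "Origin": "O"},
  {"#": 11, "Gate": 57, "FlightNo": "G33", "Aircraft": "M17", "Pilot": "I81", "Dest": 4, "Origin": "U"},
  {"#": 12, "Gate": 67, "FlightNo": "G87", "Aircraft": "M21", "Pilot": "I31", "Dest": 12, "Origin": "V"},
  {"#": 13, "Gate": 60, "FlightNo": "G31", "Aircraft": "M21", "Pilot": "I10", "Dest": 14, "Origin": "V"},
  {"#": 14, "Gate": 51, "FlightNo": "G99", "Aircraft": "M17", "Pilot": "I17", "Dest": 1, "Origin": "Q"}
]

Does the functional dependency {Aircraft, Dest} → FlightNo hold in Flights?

Yes

(Aircraft=M63, Dest=14): rows 1, 7, 8 → FlightNo = G24, G24, G24 ✓
(Aircraft=M17, Dest=1): rows 2, 6, 14 → FlightNo = G99, G99, G99 ✓
(Aircraft=M21, Dest=5): row 3 → FlightNo = G33 ✓
(Aircraft=M42, Dest=5): rows 4, 9 → FlightNo = G76, G76 ✓
(Aircraft=M63, Dest=4): row 5 → FlightNo = G82 ✓
(Aircraft=M42, Dest=14): row 10 → FlightNo = G27 ✓
(Aircraft=M17, Dest=4): row 11 → FlightNo = G33 ✓
(Aircraft=M21, Dest=12): row 12 → FlightNo = G87 ✓
(Aircraft=M21, Dest=14): row 13 → FlightNo = G31 ✓
Every {Aircraft, Dest} value is associated with a single FlightNo value, so {Aircraft, Dest} → FlightNo holds.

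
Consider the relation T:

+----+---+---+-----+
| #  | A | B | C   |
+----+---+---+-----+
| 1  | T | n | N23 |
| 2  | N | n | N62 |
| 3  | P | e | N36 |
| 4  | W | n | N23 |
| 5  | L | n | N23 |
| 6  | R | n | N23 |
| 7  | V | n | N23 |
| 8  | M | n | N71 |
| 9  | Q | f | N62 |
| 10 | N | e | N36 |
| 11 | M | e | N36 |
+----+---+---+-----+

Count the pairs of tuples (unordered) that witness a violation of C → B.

C=N23: all 5 rows agree on B — 0 pairs.
C=N62: violating pairs (2,9) — 1 pair.
C=N36: all 3 rows agree on B — 0 pairs.

1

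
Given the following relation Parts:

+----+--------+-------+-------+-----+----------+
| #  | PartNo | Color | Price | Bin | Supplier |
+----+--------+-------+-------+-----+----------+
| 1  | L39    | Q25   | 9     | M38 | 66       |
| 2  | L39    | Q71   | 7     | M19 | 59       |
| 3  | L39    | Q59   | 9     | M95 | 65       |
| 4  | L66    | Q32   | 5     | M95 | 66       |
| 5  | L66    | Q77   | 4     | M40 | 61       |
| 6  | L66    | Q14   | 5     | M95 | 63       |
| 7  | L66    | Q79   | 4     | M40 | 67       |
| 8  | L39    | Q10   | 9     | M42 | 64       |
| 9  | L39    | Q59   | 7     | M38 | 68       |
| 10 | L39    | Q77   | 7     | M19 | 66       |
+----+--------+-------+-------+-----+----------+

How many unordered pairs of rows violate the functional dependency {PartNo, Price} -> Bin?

(PartNo=L39, Price=9): violating pairs (1,3), (1,8), (3,8) — 3 pairs.
(PartNo=L39, Price=7): violating pairs (2,9), (9,10) — 2 pairs.
(PartNo=L66, Price=5): all 2 rows agree on Bin — 0 pairs.
(PartNo=L66, Price=4): all 2 rows agree on Bin — 0 pairs.

5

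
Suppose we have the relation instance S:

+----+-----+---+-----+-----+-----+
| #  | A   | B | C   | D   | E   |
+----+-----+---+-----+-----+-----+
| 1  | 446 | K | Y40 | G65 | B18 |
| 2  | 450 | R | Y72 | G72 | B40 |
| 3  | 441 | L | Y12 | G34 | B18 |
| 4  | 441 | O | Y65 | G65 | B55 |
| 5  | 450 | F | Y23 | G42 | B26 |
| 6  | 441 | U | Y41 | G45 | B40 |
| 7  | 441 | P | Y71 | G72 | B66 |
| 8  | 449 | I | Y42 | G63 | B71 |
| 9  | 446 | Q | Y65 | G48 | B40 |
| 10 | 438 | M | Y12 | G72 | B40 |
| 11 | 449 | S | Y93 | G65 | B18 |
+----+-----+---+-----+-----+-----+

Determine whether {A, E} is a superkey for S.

Yes

All 11 rows have distinct {A, E} values, so {A, E} → (all attributes) holds and {A, E} is a superkey.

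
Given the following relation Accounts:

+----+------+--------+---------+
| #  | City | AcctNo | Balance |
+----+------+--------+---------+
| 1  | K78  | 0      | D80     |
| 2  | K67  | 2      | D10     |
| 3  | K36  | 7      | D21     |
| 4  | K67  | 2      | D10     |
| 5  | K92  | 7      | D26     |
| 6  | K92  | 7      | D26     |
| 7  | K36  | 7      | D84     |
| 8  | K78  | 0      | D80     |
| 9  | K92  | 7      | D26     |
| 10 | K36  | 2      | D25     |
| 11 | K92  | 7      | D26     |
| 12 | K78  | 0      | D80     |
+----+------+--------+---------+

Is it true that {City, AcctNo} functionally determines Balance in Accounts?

No

(City=K78, AcctNo=0): rows 1, 8, 12 → Balance = D80, D80, D80 ✓
(City=K67, AcctNo=2): rows 2, 4 → Balance = D10, D10 ✓
(City=K36, AcctNo=7): rows 3, 7 → Balance takes values {D21, D84} — violation
(City=K92, AcctNo=7): rows 5, 6, 9, 11 → Balance = D26, D26, D26, D26 ✓
(City=K36, AcctNo=2): row 10 → Balance = D25 ✓
Two rows agree on {City, AcctNo} but differ on Balance, so {City, AcctNo} → Balance does not hold.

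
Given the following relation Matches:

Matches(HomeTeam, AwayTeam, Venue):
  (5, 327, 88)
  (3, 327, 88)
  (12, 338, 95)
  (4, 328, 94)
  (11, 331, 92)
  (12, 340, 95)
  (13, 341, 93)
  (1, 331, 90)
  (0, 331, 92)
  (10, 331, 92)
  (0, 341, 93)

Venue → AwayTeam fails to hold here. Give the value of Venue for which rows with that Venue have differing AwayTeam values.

95

Venue=88: 2 rows → AwayTeam = 327, 327 ✓
Venue=95: 2 rows → AwayTeam takes values {338, 340} — violation
Venue=94: 1 row → AwayTeam = 328 ✓
Venue=92: 3 rows → AwayTeam = 331, 331, 331 ✓
Venue=93: 2 rows → AwayTeam = 341, 341 ✓
Venue=90: 1 row → AwayTeam = 331 ✓
The only Venue value with inconsistent AwayTeam is Venue=95.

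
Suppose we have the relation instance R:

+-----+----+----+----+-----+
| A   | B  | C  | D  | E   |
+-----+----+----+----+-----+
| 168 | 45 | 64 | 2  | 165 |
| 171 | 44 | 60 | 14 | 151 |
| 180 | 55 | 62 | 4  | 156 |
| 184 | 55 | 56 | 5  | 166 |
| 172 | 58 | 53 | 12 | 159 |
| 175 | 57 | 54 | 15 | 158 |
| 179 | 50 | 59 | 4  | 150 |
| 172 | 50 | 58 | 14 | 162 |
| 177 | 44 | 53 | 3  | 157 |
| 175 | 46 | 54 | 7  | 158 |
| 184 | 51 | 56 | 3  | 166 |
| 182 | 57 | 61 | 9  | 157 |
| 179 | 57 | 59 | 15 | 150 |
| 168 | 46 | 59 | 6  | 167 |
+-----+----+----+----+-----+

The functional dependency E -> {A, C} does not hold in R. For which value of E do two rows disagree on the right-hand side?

E=165: 1 row → {A,C} = (168, 64) ✓
E=151: 1 row → {A,C} = (171, 60) ✓
E=156: 1 row → {A,C} = (180, 62) ✓
E=166: 2 rows → {A,C} = (184, 56), (184, 56) ✓
E=159: 1 row → {A,C} = (172, 53) ✓
E=158: 2 rows → {A,C} = (175, 54), (175, 54) ✓
E=150: 2 rows → {A,C} = (179, 59), (179, 59) ✓
E=162: 1 row → {A,C} = (172, 58) ✓
E=157: 2 rows → {A,C} takes values {(177, 53), (182, 61)} — violation
E=167: 1 row → {A,C} = (168, 59) ✓
The only E value with inconsistent RHS is E=157.

157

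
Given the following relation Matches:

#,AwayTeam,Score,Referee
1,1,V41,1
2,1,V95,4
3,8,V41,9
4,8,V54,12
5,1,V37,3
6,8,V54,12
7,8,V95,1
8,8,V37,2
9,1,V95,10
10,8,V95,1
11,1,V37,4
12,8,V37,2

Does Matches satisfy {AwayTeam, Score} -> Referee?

No

(AwayTeam=1, Score=V41): row 1 → Referee = 1 ✓
(AwayTeam=1, Score=V95): rows 2, 9 → Referee takes values {4, 10} — violation
(AwayTeam=8, Score=V41): row 3 → Referee = 9 ✓
(AwayTeam=8, Score=V54): rows 4, 6 → Referee = 12, 12 ✓
(AwayTeam=1, Score=V37): rows 5, 11 → Referee takes values {3, 4} — violation
(AwayTeam=8, Score=V95): rows 7, 10 → Referee = 1, 1 ✓
(AwayTeam=8, Score=V37): rows 8, 12 → Referee = 2, 2 ✓
Two rows agree on {AwayTeam, Score} but differ on Referee, so {AwayTeam, Score} -> Referee does not hold.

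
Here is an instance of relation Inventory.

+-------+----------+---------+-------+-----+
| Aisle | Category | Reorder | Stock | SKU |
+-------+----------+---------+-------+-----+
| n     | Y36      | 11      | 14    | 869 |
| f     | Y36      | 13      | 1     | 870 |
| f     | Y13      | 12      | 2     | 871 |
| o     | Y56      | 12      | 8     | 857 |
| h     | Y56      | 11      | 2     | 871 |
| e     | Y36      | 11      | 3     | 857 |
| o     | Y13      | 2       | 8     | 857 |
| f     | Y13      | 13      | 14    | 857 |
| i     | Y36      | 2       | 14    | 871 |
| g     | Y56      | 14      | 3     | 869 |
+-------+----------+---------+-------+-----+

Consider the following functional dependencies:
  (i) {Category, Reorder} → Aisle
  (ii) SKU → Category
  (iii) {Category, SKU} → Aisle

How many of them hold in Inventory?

0

(i) {Category, Reorder} → Aisle: (Category=Y36, Reorder=11): 2 rows → Aisle takes values {n, e} — violation — fails.
(ii) SKU → Category: SKU=869: 2 rows → Category takes values {Y36, Y56} — violation; SKU=871: 3 rows → Category takes values {Y13, Y56, Y36} — violation; SKU=857: 4 rows → Category takes values {Y56, Y36, Y13} — violation — fails.
(iii) {Category, SKU} → Aisle: (Category=Y13, SKU=857): 2 rows → Aisle takes values {o, f} — violation — fails.
None of the 3 dependencies hold.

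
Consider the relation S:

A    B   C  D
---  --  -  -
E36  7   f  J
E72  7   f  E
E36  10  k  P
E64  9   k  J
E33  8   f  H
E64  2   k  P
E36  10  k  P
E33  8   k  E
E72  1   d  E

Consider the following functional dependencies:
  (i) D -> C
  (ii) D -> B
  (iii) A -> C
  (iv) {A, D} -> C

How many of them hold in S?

0

(i) D -> C: D=J: 2 rows → C takes values {f, k} — violation; D=E: 3 rows → C takes values {f, k, d} — violation — fails.
(ii) D -> B: D=J: 2 rows → B takes values {7, 9} — violation; D=E: 3 rows → B takes values {7, 8, 1} — violation; D=P: 3 rows → B takes values {10, 2} — violation — fails.
(iii) A -> C: A=E36: 3 rows → C takes values {f, k} — violation; A=E72: 2 rows → C takes values {f, d} — violation; A=E33: 2 rows → C takes values {f, k} — violation — fails.
(iv) {A, D} -> C: (A=E72, D=E): 2 rows → C takes values {f, d} — violation — fails.
None of the 4 dependencies hold.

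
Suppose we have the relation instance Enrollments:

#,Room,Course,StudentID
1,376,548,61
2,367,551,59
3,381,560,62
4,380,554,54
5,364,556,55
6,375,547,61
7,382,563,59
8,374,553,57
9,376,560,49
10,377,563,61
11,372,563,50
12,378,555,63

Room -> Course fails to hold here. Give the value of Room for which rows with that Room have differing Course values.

Room=376: rows 1, 9 → Course takes values {548, 560} — violation
Room=367: row 2 → Course = 551 ✓
Room=381: row 3 → Course = 560 ✓
Room=380: row 4 → Course = 554 ✓
Room=364: row 5 → Course = 556 ✓
Room=375: row 6 → Course = 547 ✓
Room=382: row 7 → Course = 563 ✓
Room=374: row 8 → Course = 553 ✓
Room=377: row 10 → Course = 563 ✓
Room=372: row 11 → Course = 563 ✓
Room=378: row 12 → Course = 555 ✓
The only Room value with inconsistent Course is Room=376.

376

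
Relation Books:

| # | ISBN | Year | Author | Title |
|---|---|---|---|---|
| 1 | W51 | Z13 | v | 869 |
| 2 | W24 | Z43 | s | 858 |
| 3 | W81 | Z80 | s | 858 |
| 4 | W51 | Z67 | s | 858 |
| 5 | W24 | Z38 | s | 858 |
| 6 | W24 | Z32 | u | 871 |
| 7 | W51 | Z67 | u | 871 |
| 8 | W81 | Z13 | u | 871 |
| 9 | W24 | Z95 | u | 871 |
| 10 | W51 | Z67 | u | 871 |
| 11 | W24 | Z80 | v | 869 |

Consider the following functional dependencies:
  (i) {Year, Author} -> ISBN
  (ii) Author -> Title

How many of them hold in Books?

(i) {Year, Author} -> ISBN: every LHS value maps to a single RHS value — holds.
(ii) Author -> Title: every LHS value maps to a single RHS value — holds.
2 of the 2 dependencies hold.

2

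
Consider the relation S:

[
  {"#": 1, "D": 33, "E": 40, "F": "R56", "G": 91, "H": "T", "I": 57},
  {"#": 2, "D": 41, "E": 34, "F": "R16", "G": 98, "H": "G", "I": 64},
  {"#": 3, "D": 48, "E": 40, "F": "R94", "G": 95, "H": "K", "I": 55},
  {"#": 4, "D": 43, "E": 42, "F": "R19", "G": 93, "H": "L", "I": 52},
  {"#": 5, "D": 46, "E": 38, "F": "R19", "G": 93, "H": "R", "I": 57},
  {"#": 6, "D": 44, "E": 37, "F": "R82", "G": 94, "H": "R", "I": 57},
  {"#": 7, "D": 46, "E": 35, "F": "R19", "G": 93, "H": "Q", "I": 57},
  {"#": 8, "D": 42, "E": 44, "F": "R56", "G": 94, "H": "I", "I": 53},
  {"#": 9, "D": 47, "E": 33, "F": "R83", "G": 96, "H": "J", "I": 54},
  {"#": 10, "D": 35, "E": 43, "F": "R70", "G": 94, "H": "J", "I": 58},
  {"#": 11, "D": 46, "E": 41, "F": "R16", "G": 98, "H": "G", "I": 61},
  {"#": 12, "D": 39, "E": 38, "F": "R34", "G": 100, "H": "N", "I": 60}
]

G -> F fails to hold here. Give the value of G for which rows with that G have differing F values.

G=91: row 1 → F = R56 ✓
G=98: rows 2, 11 → F = R16, R16 ✓
G=95: row 3 → F = R94 ✓
G=93: rows 4, 5, 7 → F = R19, R19, R19 ✓
G=94: rows 6, 8, 10 → F takes values {R82, R56, R70} — violation
G=96: row 9 → F = R83 ✓
G=100: row 12 → F = R34 ✓
The only G value with inconsistent F is G=94.

94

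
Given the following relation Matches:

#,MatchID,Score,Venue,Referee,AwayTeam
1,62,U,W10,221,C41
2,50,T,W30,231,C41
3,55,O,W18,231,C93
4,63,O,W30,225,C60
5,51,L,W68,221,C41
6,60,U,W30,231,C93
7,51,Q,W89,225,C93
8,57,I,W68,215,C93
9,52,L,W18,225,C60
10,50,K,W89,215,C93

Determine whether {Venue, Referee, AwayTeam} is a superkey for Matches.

Yes

All 10 rows have distinct {Venue, Referee, AwayTeam} values, so {Venue, Referee, AwayTeam} → (all attributes) holds and {Venue, Referee, AwayTeam} is a superkey.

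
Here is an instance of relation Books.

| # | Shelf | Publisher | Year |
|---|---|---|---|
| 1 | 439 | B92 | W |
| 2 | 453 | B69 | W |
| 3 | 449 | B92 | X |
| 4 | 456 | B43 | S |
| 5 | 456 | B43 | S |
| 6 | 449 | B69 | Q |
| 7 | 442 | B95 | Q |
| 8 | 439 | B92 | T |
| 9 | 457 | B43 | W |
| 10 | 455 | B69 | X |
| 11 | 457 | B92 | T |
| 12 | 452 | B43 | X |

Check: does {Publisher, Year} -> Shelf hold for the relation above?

No

(Publisher=B92, Year=W): row 1 → Shelf = 439 ✓
(Publisher=B69, Year=W): row 2 → Shelf = 453 ✓
(Publisher=B92, Year=X): row 3 → Shelf = 449 ✓
(Publisher=B43, Year=S): rows 4, 5 → Shelf = 456, 456 ✓
(Publisher=B69, Year=Q): row 6 → Shelf = 449 ✓
(Publisher=B95, Year=Q): row 7 → Shelf = 442 ✓
(Publisher=B92, Year=T): rows 8, 11 → Shelf takes values {439, 457} — violation
(Publisher=B43, Year=W): row 9 → Shelf = 457 ✓
(Publisher=B69, Year=X): row 10 → Shelf = 455 ✓
(Publisher=B43, Year=X): row 12 → Shelf = 452 ✓
Two rows agree on {Publisher, Year} but differ on Shelf, so {Publisher, Year} -> Shelf does not hold.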